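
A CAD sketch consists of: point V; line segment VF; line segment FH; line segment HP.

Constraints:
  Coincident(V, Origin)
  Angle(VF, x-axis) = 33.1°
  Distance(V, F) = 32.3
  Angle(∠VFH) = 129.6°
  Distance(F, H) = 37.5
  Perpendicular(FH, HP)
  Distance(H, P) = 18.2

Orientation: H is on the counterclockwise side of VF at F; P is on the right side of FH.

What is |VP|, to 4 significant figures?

72.32

∠VFH = 129.6°, so FH runs at 33.1° + (180° − 129.6°) = 83.50° from the x-axis; with |FH| = 37.5, H = F + 37.5·(cos 83.50°, sin 83.50°) = (31.30, 54.90). The perpendicularity gives HP at right angles to FH; with |HP| = 18.2 on the right of FH, P = H + 18.2·(0.9936, -0.1132) = (49.39, 52.84). Then |VP| = |P − V| = 72.32.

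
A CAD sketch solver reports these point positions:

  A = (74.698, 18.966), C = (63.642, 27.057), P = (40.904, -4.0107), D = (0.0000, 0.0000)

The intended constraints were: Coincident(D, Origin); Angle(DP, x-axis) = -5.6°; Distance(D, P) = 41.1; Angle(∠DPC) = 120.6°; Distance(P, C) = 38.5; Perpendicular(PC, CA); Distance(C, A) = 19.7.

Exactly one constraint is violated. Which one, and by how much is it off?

Distance(C, A) = 19.7 — off by 6.00.

D = (0.00, 0.00) ✓; DP at -5.600° ✓; |DP| = 41.10 ✓; ∠DPC = 120.6° ✓; |PC| = 38.50 ✓; ∠(PC, CA) = 90.00° ✓; |CA| = 13.70 ✗.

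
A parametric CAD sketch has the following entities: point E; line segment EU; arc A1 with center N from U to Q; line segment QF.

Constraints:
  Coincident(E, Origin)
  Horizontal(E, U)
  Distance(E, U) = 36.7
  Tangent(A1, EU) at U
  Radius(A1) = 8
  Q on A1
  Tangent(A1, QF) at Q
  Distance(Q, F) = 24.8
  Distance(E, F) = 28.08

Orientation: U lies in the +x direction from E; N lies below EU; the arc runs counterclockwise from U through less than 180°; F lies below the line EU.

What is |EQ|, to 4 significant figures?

30.41

Checks: |NQ| = 8.000 ✓; ∠(NQ, QF) = 90.00° ✓; |QF| = 24.80 ✓; |EF| = 28.08 ✓.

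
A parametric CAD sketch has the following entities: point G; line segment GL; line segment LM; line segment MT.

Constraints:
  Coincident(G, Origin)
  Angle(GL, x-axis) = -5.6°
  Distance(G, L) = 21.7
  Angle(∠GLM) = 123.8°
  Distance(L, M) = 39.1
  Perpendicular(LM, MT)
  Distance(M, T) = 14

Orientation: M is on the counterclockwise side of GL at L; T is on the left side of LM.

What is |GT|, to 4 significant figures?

51.33

G is at the origin; GL runs at -5.6° with length 21.7, so L = 21.7·(cos -5.6°, sin -5.6°) = (21.60, -2.118). ∠GLM = 123.8°, so LM runs at -5.6° + (180° − 123.8°) = 50.60° from the x-axis; with |LM| = 39.1, M = L + 39.1·(cos 50.60°, sin 50.60°) = (46.41, 28.10). LM ⟂ MT; with |MT| = 14.0 on the left of LM, T = M + 14.0·(-0.7727, 0.6347) = (35.60, 36.98). Then |GT| = |T − G| = 51.33.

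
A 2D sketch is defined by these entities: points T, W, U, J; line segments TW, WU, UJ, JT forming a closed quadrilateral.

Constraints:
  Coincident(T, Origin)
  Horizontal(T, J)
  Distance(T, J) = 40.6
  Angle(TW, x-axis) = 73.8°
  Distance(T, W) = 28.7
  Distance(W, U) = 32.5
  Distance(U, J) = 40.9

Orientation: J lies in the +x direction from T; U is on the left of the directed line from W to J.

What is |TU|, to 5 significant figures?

55.541

Checks: |WU| = 32.50 ✓; |UJ| = 40.90 ✓.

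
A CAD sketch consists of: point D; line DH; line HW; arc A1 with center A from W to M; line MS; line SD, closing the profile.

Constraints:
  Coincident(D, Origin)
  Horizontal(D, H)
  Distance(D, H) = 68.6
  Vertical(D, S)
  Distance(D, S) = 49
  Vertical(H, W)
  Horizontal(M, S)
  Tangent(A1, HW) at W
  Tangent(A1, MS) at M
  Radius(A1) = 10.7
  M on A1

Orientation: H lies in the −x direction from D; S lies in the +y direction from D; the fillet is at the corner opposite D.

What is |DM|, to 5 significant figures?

75.851

D is at the origin; DH is horizontal with |DH| = 68.6 and H on the −x side, so H = (-68.600, 0.0000). DS is vertical with |DS| = 49.0 and S on the +y side, so S = (0.0000, 49.000). The virtual corner opposite D is at (-68.600, 49.000). A1 meets HW tangentially, so AW is at right angles to HW and A1 meets MS tangentially, so AM is at right angles to MS, with radius 10.7, so the center A sits 10.7 in from both sides at A = (-57.900, 38.300). That places the tangent points at W = (-68.600, 38.300) on HW and M = (-57.900, 49.000) on MS. Then |DM| = |M − D| = 75.851.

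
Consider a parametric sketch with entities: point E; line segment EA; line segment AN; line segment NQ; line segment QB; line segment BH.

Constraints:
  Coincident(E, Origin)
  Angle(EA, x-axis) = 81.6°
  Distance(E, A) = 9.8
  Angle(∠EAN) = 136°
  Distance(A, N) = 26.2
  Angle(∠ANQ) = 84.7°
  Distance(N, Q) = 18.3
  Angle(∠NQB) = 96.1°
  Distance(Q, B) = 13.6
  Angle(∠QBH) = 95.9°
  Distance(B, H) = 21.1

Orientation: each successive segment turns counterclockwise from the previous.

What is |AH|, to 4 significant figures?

8.824

E is at the origin; EA runs at 81.6° with length 9.8, so A = (1.432, 9.695). ∠EAN = 136.0° gives AN at 125.6° from the x-axis; with |AN| = 26.2, N = (-13.82, 31.00). ∠ANQ = 84.7° gives NQ at -139.1° from the x-axis; with |NQ| = 18.3, Q = (-27.65, 19.02). ∠NQB = 96.1° gives QB at -55.20° from the x-axis; with |QB| = 13.6, B = (-19.89, 7.849). ∠QBH = 95.9° gives BH at 28.90° from the x-axis; with |BH| = 21.1, H = (-1.418, 18.05). Then |AH| = |H − A| = 8.824.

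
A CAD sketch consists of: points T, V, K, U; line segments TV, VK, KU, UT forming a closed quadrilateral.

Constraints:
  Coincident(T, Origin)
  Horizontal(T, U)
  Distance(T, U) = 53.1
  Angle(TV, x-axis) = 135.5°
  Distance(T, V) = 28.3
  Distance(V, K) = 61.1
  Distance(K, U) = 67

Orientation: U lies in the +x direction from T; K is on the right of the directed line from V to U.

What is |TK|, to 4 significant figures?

38.47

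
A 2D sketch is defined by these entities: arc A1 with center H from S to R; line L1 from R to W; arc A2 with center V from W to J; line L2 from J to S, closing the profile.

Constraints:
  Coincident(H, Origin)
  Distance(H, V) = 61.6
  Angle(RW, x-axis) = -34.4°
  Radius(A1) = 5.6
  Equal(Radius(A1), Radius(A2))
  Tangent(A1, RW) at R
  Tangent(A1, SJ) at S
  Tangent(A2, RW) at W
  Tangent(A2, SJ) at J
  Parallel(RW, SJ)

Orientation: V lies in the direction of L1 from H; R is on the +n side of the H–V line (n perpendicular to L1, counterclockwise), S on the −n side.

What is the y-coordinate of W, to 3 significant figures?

-30.2

Tangency of A1 to both parallel lines with radius 5.6 puts R and S at H ± 5.6·n: R = (3.16, 4.62), S = (-3.16, -4.62). Equal radii place W and J the same way about V: W = V + 5.6·n = (54.0, -30.2), J = V − 5.6·n = (47.7, -39.4). So W.y = -30.2.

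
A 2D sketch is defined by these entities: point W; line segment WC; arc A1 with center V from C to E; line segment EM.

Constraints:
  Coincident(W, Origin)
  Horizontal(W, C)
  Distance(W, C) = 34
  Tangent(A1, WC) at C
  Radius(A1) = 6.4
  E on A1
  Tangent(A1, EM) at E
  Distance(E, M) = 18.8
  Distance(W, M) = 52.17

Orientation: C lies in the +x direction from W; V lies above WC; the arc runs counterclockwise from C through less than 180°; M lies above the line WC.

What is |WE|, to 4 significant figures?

39.92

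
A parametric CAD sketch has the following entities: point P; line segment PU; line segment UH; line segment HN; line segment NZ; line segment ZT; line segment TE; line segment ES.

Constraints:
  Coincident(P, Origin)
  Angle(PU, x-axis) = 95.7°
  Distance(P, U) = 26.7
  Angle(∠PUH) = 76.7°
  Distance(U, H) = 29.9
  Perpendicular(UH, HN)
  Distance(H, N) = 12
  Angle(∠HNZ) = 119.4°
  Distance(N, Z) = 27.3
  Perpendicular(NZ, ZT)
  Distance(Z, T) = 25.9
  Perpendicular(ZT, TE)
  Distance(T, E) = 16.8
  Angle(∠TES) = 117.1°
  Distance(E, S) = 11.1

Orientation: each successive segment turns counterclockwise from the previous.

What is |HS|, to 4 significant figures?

12.63

ZT is perpendicular to TE, so TE runs at 169.6°; with |TE| = 16.8, E = (-12.01, 29.07). ∠TES = 117.1° gives ES at -127.5° from the x-axis; with |ES| = 11.1, S = (-18.77, 20.26). Then |HS| = |S − H| = 12.63.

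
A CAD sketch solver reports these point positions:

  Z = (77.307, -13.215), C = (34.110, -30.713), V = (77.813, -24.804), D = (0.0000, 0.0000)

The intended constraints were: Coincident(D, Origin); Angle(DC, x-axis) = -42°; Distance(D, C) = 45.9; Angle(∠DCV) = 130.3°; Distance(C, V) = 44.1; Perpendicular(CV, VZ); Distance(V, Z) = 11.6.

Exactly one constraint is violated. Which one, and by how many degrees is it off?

Perpendicular(CV, VZ) — off by 5.20°.

D = (0.00, 0.00) ✓; DC at -42.00° ✓; |DC| = 45.90 ✓; ∠DCV = 130.3° ✓; |CV| = 44.10 ✓; ∠(CV, VZ) = 84.80° ✗; |VZ| = 11.60 ✓.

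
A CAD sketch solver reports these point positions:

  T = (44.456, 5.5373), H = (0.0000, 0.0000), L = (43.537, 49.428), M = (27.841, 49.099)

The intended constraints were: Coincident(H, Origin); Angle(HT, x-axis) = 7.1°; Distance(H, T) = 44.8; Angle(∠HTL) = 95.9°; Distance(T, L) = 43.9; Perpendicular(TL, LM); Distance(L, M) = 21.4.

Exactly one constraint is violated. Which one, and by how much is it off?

Distance(L, M) = 21.4 — off by 5.70.

H = (0.00, 0.00) ✓; HT at 7.100° ✓; |HT| = 44.80 ✓; ∠HTL = 95.90° ✓; |TL| = 43.90 ✓; ∠(TL, LM) = 90.00° ✓; |LM| = 15.70 ✗.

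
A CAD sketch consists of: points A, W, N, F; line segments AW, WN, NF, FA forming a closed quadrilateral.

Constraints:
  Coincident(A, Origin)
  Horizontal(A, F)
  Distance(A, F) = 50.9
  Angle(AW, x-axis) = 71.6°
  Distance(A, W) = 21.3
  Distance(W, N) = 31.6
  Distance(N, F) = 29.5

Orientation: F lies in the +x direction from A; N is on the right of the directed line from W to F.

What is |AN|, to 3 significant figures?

23.5

Checks: |WN| = 31.60 ✓; |NF| = 29.50 ✓.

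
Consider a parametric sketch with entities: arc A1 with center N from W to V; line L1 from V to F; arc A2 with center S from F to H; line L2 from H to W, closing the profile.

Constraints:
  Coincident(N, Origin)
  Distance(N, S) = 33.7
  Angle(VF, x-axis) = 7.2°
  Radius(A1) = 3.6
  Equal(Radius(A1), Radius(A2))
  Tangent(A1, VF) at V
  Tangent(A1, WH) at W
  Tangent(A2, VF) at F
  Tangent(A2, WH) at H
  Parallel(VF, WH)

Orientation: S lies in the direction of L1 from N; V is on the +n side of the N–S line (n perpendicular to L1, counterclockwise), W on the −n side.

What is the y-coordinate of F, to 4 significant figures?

7.795

The slot axis is L1's direction at 7.2°, so u = (cos 7.2°, sin 7.2°) = (0.9921, 0.1253) and n = (−sin 7.2°, cos 7.2°) = (-0.1253, 0.9921). N is at the origin and S lies 33.7 along u from N, so S = 33.7·u = (33.43, 4.224). Tangency of A1 to both parallel lines with radius 3.6 puts V and W at N ± 3.6·n: V = (-0.4512, 3.572), W = (0.4512, -3.572). Equal radii place F and H the same way about S: F = S + 3.6·n = (32.98, 7.795), H = S − 3.6·n = (33.89, 0.6521). So F.y = 7.795.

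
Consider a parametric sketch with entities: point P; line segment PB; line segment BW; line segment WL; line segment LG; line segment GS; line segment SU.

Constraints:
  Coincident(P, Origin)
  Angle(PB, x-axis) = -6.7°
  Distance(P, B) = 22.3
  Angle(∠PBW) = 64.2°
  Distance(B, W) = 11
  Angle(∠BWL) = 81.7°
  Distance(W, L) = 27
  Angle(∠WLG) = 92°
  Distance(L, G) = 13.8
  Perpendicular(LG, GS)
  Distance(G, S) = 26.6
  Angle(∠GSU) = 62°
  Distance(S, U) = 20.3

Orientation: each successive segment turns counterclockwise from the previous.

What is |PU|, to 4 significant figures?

10.43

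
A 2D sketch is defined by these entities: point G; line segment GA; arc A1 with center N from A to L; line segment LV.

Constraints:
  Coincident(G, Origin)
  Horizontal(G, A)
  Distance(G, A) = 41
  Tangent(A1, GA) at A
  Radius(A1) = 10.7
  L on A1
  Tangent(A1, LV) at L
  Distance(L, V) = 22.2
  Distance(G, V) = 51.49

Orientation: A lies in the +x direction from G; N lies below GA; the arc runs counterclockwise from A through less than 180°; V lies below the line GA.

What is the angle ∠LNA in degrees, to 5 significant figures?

107.94°

G is at the origin; GA is horizontal with |GA| = 41.0 and A on the +x side, so A = (41.000, 0.0000). The tangent condition forces NA to be normal to GA, so N = A + (0, -10.7) = (41.000, -10.700). Since NL ⟂ LV (tangency), |NV| = √(10.7² + 22.2²) = 24.644 regardless of where L sits on A1. So V lies on both circle(G, 51.49) and circle(N, 24.644); the below-GA intersection is V = (37.657, -35.116). L is the foot of the tangent from V: L = (30.820, -13.995).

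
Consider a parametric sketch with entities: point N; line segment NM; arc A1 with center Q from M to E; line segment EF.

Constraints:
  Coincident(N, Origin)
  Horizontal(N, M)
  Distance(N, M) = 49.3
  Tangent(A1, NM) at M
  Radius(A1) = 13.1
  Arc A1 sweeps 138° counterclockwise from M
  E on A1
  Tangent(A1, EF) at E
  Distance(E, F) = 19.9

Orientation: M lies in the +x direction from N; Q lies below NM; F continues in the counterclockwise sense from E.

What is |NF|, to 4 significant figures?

66.09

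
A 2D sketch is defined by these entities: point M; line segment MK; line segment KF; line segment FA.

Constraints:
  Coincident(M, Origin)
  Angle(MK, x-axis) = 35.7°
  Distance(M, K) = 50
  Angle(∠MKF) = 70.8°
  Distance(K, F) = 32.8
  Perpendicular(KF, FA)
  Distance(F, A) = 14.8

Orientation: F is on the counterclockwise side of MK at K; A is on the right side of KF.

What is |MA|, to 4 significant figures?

64.14

M is at the origin; MK runs at 35.7° with length 50.0, so K = 50.0·(cos 35.7°, sin 35.7°) = (40.60, 29.18). ∠MKF = 70.8°, so KF runs at 35.7° + (180° − 70.8°) = 144.9° from the x-axis; with |KF| = 32.8, F = K + 32.8·(cos 144.9°, sin 144.9°) = (13.77, 48.04). The perpendicularity gives FA at right angles to KF; with |FA| = 14.8 on the right of KF, A = F + 14.8·(0.5750, 0.8181) = (22.28, 60.15). Then |MA| = |A − M| = 64.14.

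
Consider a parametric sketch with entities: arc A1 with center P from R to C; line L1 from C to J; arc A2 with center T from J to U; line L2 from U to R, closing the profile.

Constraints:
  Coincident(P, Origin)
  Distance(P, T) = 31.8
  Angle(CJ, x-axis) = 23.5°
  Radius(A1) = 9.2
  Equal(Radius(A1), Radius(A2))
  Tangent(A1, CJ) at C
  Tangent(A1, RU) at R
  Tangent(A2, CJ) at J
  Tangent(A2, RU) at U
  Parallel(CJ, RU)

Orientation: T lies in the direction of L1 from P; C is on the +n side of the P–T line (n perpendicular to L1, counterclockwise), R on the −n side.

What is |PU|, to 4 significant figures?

33.10

The slot axis is L1's direction at 23.5°, so u = (cos 23.5°, sin 23.5°) = (0.9171, 0.3987) and n = (−sin 23.5°, cos 23.5°) = (-0.3987, 0.9171). P is at the origin and T lies 31.8 along u from P, so T = 31.8·u = (29.16, 12.68). Tangency of A1 to both parallel lines with radius 9.2 puts C and R at P ± 9.2·n: C = (-3.668, 8.437), R = (3.668, -8.437). Equal radii place J and U the same way about T: J = T + 9.2·n = (25.49, 21.12), U = T − 9.2·n = (32.83, 4.243). Then |PU| = |U − P| = 33.10.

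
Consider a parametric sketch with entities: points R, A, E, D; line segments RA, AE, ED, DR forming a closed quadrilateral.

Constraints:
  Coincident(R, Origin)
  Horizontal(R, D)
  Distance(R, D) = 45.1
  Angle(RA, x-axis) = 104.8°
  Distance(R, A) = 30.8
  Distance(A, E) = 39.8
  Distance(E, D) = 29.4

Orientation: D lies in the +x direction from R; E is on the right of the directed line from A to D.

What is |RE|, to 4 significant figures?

15.94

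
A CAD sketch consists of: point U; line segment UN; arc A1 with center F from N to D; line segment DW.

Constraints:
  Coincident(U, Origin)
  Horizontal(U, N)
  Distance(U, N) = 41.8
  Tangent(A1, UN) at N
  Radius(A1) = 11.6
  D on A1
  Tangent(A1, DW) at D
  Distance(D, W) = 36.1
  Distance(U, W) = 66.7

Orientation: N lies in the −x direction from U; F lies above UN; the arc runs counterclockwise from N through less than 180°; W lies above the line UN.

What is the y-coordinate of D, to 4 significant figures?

16.02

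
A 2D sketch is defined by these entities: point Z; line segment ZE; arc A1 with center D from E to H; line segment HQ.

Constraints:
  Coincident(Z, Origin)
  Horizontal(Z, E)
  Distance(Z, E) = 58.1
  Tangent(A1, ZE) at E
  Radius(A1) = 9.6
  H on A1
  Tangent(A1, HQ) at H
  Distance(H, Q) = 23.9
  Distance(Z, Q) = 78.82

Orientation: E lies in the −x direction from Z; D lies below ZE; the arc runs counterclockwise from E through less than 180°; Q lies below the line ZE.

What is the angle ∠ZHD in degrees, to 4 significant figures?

18.48°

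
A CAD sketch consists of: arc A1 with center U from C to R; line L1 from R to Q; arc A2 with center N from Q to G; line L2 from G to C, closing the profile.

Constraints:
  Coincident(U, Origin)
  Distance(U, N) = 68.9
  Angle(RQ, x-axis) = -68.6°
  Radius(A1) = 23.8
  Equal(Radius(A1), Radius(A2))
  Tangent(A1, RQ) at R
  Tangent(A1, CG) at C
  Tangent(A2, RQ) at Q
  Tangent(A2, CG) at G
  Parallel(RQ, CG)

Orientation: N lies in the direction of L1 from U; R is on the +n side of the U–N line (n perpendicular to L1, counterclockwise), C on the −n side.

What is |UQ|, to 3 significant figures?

72.9

The slot axis is L1's direction at -68.6°, so u = (cos -68.6°, sin -68.6°) = (0.365, -0.931) and n = (−sin -68.6°, cos -68.6°) = (0.931, 0.365). U is at the origin and N lies 68.9 along u from U, so N = 68.9·u = (25.1, -64.1). Tangency of A1 to both parallel lines with radius 23.8 puts R and C at U ± 23.8·n: R = (22.2, 8.68), C = (-22.2, -8.68). Equal radii place Q and G the same way about N: Q = N + 23.8·n = (47.3, -55.5), G = N − 23.8·n = (2.98, -72.8). Then |UQ| = |Q − U| = 72.9.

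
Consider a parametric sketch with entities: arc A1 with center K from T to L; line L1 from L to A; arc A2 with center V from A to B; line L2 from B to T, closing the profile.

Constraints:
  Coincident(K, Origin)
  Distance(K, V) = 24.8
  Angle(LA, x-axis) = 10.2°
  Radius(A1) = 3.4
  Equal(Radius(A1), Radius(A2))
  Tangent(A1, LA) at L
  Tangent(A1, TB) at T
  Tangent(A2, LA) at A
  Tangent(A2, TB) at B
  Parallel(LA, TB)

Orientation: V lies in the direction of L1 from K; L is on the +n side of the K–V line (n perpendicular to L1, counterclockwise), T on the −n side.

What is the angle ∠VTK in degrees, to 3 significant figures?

82.2°

The slot axis is L1's direction at 10.2°, so u = (cos 10.2°, sin 10.2°) = (0.984, 0.177) and n = (−sin 10.2°, cos 10.2°) = (-0.177, 0.984). K is at the origin and V lies 24.8 along u from K, so V = 24.8·u = (24.4, 4.39). Tangency of A1 to both parallel lines with radius 3.4 puts L and T at K ± 3.4·n: L = (-0.602, 3.35), T = (0.602, -3.35). Then cos ∠VTK = TV·TK / (|TV||TK|), giving 82.2°.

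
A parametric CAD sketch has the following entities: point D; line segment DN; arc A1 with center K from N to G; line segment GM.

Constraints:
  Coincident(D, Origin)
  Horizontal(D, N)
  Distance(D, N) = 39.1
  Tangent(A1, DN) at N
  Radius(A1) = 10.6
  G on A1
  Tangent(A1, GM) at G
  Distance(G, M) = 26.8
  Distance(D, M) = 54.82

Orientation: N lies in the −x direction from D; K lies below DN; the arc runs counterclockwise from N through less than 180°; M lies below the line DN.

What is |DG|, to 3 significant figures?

51.0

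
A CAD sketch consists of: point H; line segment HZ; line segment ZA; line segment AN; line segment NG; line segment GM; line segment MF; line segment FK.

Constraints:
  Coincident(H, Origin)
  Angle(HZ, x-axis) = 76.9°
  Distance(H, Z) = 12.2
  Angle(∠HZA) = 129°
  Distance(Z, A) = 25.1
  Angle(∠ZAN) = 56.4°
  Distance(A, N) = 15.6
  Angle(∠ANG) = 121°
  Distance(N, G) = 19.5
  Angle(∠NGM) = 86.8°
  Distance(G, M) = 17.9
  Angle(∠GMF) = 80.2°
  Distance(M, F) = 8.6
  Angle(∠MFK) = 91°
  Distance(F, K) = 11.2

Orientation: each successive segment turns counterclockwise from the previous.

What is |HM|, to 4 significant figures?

16.50

H is at the origin; HZ runs at 76.9° with length 12.2, so Z = (2.765, 11.88). ∠HZA = 129.0° gives ZA at 127.9° from the x-axis; with |ZA| = 25.1, A = (-12.65, 31.69). ∠ZAN = 56.4° gives AN at -108.5° from the x-axis; with |AN| = 15.6, N = (-17.60, 16.89). ∠ANG = 121.0° gives NG at -49.50° from the x-axis; with |NG| = 19.5, G = (-4.939, 2.067). ∠NGM = 86.8° gives GM at 43.70° from the x-axis; with |GM| = 17.9, M = (8.002, 14.43). Then |HM| = |M − H| = 16.50.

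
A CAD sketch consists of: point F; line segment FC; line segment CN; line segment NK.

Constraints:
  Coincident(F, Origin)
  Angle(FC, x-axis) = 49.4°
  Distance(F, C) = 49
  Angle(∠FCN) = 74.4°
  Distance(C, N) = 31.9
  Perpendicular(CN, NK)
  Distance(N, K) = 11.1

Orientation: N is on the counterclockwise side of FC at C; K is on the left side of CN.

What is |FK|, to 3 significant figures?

40.7

F is at the origin; FC runs at 49.4° with length 49.0, so C = 49.0·(cos 49.4°, sin 49.4°) = (31.9, 37.2). ∠FCN = 74.4°, so CN runs at 49.4° + (180° − 74.4°) = 155° from the x-axis; with |CN| = 31.9, N = C + 31.9·(cos 155°, sin 155°) = (2.98, 50.7). CN ⟂ NK; with |NK| = 11.1 on the left of CN, K = N + 11.1·(-0.423, -0.906) = (-1.71, 40.6). Then |FK| = |K − F| = 40.7.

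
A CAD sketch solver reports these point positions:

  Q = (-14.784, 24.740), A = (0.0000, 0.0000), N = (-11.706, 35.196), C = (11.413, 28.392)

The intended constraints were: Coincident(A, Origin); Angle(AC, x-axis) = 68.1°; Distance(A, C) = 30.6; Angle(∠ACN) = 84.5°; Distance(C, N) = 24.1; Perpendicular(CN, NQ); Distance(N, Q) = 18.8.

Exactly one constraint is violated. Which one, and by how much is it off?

Distance(N, Q) = 18.8 — off by 7.90.

A = (0.00, 0.00) ✓; AC at 68.10° ✓; |AC| = 30.60 ✓; ∠ACN = 84.50° ✓; |CN| = 24.10 ✓; ∠(CN, NQ) = 90.00° ✓; |NQ| = 10.90 ✗.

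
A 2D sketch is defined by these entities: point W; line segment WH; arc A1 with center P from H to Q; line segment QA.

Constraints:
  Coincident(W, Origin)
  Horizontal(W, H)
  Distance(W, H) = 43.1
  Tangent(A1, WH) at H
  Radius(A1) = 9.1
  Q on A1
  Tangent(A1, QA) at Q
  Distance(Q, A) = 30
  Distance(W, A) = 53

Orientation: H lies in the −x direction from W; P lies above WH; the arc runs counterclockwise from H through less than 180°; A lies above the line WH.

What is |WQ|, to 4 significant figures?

35.31

Checks: ∠(PH, HW) = 90.00° ✓; |PH| = 9.100 ✓; |PQ| = 9.100 ✓; ∠(PQ, QA) = 90.00° ✓; |QA| = 30.00 ✓; |WA| = 53.00 ✓.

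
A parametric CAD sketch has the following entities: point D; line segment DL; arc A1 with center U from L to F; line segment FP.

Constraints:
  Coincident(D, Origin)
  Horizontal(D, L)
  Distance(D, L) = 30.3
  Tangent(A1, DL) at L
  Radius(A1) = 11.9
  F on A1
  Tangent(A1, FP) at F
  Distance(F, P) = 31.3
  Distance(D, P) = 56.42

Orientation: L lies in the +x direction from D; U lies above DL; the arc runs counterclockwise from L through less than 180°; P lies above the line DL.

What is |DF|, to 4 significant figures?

44.40

Checks: |UF| = 11.90 ✓; ∠(UF, FP) = 90.00° ✓; |FP| = 31.30 ✓; |DP| = 56.42 ✓.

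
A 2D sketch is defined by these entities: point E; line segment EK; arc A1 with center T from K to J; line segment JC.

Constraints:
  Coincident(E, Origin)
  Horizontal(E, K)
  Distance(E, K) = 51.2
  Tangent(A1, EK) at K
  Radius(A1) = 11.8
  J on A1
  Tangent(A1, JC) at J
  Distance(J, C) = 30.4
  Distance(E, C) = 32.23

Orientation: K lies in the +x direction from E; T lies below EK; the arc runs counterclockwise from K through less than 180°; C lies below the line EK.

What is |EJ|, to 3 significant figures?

43.1

E is at the origin; EK is horizontal with |EK| = 51.2 and K on the +x side, so K = (51.2, 0.00). A1 meets EK tangentially, so TK is at right angles to EK, so T = K + (0, -11.8) = (51.2, -11.8). Since TJ ⟂ JC (tangency), |TC| = √(11.8² + 30.4²) = 32.6 regardless of where J sits on A1. So C lies on both circle(E, 32.23) and circle(T, 32.6); the below-EK intersection is C = (21.1, -24.4). J is the foot of the tangent from C: J = (43.0, -3.29).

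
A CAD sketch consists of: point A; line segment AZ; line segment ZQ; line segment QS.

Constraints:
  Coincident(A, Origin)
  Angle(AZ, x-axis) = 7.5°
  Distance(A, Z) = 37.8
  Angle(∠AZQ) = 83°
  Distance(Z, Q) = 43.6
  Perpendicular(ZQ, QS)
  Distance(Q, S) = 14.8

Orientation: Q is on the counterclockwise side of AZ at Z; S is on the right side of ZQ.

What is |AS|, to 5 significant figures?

65.251

∠AZQ = 83.0°, so ZQ runs at 7.5° + (180° − 83.0°) = 104.50° from the x-axis; with |ZQ| = 43.6, Q = Z + 43.6·(cos 104.50°, sin 104.50°) = (26.560, 47.145). ZQ ⟂ QS; with |QS| = 14.8 on the right of ZQ, S = Q + 14.8·(0.96815, 0.25038) = (40.889, 50.851). Then |AS| = |S − A| = 65.251.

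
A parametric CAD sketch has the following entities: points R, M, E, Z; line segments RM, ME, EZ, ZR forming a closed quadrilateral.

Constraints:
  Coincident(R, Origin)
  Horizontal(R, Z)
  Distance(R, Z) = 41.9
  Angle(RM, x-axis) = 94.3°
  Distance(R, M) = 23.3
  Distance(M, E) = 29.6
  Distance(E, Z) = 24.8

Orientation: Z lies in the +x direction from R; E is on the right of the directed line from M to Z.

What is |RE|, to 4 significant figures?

17.11

Checks: |ME| = 29.60 ✓; |EZ| = 24.80 ✓.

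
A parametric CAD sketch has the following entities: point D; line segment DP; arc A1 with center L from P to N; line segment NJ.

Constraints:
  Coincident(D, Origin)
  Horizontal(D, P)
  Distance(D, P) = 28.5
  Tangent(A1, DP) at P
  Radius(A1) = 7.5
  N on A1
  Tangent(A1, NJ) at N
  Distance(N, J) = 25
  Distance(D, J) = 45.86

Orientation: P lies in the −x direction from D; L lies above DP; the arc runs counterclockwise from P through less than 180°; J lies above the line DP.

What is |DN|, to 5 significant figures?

23.987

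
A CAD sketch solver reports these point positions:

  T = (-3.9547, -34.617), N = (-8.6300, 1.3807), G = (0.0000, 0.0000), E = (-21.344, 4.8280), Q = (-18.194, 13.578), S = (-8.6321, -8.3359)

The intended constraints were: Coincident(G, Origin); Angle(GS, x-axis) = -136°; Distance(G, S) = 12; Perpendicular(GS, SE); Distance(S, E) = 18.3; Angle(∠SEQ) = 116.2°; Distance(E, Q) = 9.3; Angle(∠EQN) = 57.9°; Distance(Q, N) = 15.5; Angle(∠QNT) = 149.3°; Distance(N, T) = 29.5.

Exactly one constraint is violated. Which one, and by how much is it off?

Distance(N, T) = 29.5 — off by 6.80.

G = (0.00, 0.00) ✓; GS at -136.0° ✓; |GS| = 12.00 ✓; ∠(GS, SE) = 90.00° ✓; |SE| = 18.30 ✓; ∠SEQ = 116.2° ✓; |EQ| = 9.300 ✓; ∠EQN = 57.90° ✓; |QN| = 15.50 ✓; ∠QNT = 149.3° ✓; |NT| = 36.30 ✗.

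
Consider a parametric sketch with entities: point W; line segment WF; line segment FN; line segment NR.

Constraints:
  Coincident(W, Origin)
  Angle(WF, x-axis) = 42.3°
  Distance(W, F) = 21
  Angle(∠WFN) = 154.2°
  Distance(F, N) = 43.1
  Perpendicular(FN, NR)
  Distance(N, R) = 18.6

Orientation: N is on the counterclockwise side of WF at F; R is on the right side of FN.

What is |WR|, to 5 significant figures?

67.929

W is at the origin; WF runs at 42.3° with length 21.0, so F = 21.0·(cos 42.3°, sin 42.3°) = (15.532, 14.133). ∠WFN = 154.2°, so FN runs at 42.3° + (180° − 154.2°) = 68.100° from the x-axis; with |FN| = 43.1, N = F + 43.1·(cos 68.100°, sin 68.100°) = (31.608, 54.123). FN is perpendicular to NR; with |NR| = 18.6 on the right of FN, R = N + 18.6·(0.92784, -0.37299) = (48.866, 47.185). Then |WR| = |R − W| = 67.929.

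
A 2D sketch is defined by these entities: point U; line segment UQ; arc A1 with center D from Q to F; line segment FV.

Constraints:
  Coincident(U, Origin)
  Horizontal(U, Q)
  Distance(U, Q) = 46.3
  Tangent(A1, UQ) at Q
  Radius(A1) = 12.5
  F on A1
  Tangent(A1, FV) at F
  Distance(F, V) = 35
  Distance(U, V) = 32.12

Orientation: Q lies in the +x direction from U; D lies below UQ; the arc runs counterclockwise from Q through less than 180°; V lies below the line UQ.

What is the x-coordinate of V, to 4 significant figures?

13.15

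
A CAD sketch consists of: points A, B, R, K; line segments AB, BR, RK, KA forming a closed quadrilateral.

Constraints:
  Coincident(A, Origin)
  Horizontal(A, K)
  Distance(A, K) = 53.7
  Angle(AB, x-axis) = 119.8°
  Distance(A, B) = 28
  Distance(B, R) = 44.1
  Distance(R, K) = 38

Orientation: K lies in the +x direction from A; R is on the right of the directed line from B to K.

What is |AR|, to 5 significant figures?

18.171

A is at the origin; AK is horizontal with |AK| = 53.7 and K in +x, so K = (53.7, 0). AB runs at 119.8° with |AB| = 28.0, so B = (-13.915, 24.297). R is determined by |BR| = 44.1 and |RK| = 38.0 together: it lies at the intersection of circle(B, 44.1) and circle(K, 38.0). With |BK| = 71.848, the foot of the radical line on BK is 39.409 from B and the perpendicular offset is √(44.1² − 39.409²) = 19.792. Taking the right-of-BK solution: R = (16.479, -7.6555).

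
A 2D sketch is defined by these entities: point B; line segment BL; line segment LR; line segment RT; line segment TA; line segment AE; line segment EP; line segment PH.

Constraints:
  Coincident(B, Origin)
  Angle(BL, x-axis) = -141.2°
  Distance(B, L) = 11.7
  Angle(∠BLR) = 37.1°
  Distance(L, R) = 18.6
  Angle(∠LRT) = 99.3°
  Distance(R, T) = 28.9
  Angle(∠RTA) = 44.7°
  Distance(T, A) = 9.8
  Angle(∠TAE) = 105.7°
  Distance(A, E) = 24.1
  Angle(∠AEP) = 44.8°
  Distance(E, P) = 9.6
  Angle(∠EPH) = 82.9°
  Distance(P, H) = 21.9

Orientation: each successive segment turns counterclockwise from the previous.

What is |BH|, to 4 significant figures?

8.762

B is at the origin; BL runs at -141.2° with length 11.7, so L = (-9.118, -7.331). ∠BLR = 37.1° gives LR at 1.700° from the x-axis; with |LR| = 18.6, R = (9.474, -6.779). ∠LRT = 99.3° gives RT at 82.40° from the x-axis; with |RT| = 28.9, T = (13.30, 21.87). ∠RTA = 44.7° gives TA at -142.3° from the x-axis; with |TA| = 9.8, A = (5.542, 15.87). ∠TAE = 105.7° gives AE at -68.00° from the x-axis; with |AE| = 24.1, E = (14.57, -6.471). ∠AEP = 44.8° gives EP at 67.20° from the x-axis; with |EP| = 9.6, P = (18.29, 2.378). ∠EPH = 82.9° gives PH at 164.3° from the x-axis; with |PH| = 21.9, H = (-2.793, 8.305). Then |BH| = |H − B| = 8.762.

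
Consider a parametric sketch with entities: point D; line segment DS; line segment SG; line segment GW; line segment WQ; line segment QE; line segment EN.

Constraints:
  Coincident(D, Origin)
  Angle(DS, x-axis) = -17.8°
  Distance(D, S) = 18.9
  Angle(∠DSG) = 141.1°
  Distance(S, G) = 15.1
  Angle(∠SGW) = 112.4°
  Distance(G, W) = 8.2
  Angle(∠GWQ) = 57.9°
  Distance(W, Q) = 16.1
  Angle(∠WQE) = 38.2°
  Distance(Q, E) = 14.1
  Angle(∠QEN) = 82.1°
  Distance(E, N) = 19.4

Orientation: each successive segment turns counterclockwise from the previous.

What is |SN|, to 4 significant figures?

27.04

∠WQE = 38.2° gives QE at -7.400° from the x-axis; with |QE| = 14.1, E = (32.42, -2.204). ∠QEN = 82.1° gives EN at 90.50° from the x-axis; with |EN| = 19.4, N = (32.25, 17.20). Then |SN| = |N − S| = 27.04.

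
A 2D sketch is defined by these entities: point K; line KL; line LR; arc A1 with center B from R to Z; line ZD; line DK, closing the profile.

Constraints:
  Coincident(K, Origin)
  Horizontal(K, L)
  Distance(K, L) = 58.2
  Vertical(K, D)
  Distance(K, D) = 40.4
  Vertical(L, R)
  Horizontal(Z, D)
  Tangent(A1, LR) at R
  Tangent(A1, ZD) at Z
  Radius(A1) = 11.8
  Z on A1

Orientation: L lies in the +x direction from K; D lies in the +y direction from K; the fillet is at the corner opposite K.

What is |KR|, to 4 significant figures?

64.85

K is at the origin; KL is horizontal with |KL| = 58.2 and L on the +x side, so L = (58.20, 0.000). KD is vertical with |KD| = 40.4 and D on the +y side, so D = (0.000, 40.40). The virtual corner opposite K is at (58.20, 40.40). Since A1 is tangent to LR there, BR ⟂ LR and A1 meets ZD tangentially, so BZ is at right angles to ZD, with radius 11.8, so the center B sits 11.8 in from both sides at B = (46.40, 28.60). That places the tangent points at R = (58.20, 28.60) on LR and Z = (46.40, 40.40) on ZD. Then |KR| = |R − K| = 64.85.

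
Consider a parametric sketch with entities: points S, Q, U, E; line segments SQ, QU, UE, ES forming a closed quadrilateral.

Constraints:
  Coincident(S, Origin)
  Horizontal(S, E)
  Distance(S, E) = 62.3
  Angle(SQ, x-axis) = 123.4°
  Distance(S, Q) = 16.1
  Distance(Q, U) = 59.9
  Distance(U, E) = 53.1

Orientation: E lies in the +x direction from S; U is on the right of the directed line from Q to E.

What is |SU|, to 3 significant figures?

43.8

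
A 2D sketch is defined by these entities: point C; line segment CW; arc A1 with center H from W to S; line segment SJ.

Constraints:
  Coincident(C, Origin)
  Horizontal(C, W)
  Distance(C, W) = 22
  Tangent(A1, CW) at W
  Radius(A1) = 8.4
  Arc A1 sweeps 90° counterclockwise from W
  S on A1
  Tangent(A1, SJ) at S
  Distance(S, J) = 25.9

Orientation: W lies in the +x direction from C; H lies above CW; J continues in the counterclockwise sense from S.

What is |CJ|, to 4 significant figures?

45.83

On A1, W sits at bearing -90° from H; a 90° counterclockwise sweep puts S at bearing 0°, so S = H + 8.4·(cos 0°, sin 0°) = (30.40, 8.400). A1 meets SJ tangentially, so HS is at right angles to SJ, so SJ runs along (−sin 0°, cos 0°); with |SJ| = 25.9, J = (30.40, 34.30). Then |CJ| = |J − C| = 45.83.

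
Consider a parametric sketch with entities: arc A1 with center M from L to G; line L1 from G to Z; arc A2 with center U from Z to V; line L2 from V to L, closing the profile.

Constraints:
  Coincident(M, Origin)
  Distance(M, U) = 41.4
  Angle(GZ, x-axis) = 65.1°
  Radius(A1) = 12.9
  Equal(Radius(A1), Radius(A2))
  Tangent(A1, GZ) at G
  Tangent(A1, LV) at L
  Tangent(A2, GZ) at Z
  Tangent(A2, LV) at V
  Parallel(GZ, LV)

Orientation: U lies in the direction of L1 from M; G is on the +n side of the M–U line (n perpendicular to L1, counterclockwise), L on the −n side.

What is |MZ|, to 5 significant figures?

43.363

The slot axis is L1's direction at 65.1°, so u = (cos 65.1°, sin 65.1°) = (0.42104, 0.90704) and n = (−sin 65.1°, cos 65.1°) = (-0.90704, 0.42104). M is at the origin and U lies 41.4 along u from M, so U = 41.4·u = (17.431, 37.552). Tangency of A1 to both parallel lines with radius 12.9 puts G and L at M ± 12.9·n: G = (-11.701, 5.4314), L = (11.701, -5.4314). Equal radii place Z and V the same way about U: Z = U + 12.9·n = (5.7300, 42.983), V = U − 12.9·n = (29.132, 32.120). Then |MZ| = |Z − M| = 43.363.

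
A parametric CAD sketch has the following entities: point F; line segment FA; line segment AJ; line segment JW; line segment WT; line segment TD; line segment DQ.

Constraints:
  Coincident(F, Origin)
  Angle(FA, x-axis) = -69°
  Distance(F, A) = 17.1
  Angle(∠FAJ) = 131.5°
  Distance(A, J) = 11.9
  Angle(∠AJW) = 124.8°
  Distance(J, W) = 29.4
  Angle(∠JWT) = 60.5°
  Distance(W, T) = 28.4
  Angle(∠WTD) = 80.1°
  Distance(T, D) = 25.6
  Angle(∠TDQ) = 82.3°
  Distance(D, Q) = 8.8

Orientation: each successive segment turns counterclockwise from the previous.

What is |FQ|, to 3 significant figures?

24.4

F is at the origin; FA runs at -69.0° with length 17.1, so A = (6.13, -16.0). ∠FAJ = 131.5° gives AJ at -20.5° from the x-axis; with |AJ| = 11.9, J = (17.3, -20.1). ∠AJW = 124.8° gives JW at 34.7° from the x-axis; with |JW| = 29.4, W = (41.4, -3.39). ∠JWT = 60.5° gives WT at 154° from the x-axis; with |WT| = 28.4, T = (15.9, 8.97). ∠WTD = 80.1° gives TD at -106° from the x-axis; with |TD| = 25.6, D = (8.86, -15.7). ∠TDQ = 82.3° gives DQ at -8.20° from the x-axis; with |DQ| = 8.8, Q = (17.6, -16.9). Then |FQ| = |Q − F| = 24.4.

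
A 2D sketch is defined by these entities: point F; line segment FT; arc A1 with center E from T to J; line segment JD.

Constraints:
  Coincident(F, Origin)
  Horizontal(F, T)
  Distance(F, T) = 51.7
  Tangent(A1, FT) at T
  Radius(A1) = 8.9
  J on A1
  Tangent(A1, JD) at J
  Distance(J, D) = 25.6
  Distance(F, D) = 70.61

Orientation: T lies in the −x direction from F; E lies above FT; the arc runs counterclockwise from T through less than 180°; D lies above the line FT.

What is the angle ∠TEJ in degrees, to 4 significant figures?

131.2°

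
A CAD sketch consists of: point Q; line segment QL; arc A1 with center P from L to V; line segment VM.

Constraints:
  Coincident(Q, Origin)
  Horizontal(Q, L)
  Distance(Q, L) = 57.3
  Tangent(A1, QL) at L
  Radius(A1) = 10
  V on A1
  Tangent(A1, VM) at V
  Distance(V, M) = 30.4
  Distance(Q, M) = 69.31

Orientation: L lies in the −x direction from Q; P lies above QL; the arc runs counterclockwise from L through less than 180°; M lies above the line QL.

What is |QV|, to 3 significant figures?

49.2

Checks: |PV| = 10.00 ✓; ∠(PV, VM) = 90.00° ✓; |VM| = 30.40 ✓; |QM| = 69.31 ✓.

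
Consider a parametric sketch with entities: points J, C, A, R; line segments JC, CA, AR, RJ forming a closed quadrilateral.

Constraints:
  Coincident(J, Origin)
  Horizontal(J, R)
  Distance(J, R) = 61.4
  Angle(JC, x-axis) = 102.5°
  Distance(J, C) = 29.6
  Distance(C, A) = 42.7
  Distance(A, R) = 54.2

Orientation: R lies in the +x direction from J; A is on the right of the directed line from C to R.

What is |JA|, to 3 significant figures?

14.0

Checks: JC at 102.5° ✓; |CA| = 42.70 ✓; |AR| = 54.20 ✓.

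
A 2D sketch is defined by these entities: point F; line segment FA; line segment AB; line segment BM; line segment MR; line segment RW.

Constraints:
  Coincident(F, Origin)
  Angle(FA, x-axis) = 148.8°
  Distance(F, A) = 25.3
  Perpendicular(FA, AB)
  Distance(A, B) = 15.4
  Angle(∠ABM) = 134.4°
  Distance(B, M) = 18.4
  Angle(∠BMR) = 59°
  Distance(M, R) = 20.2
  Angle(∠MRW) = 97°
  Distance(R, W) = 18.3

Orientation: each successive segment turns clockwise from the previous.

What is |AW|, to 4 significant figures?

2.344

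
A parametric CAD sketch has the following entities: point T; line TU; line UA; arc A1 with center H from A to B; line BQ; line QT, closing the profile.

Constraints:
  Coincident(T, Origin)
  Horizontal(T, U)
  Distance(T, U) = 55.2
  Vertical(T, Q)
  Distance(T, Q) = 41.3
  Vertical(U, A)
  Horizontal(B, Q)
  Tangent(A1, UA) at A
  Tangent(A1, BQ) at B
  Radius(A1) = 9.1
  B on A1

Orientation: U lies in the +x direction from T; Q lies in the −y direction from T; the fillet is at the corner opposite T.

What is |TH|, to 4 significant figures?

56.23

T is at the origin; TU is horizontal with |TU| = 55.2 and U on the +x side, so U = (55.20, 0.000). T and Q share the same x with |TQ| = 41.3 and Q on the −y side, so Q = (0.000, -41.30). The virtual corner opposite T is at (55.20, -41.30). The tangent condition forces HA to be normal to UA and the tangent condition forces HB to be normal to BQ, with radius 9.1, so the center H sits 9.1 in from both sides at H = (46.10, -32.20). Then |TH| = |H − T| = 56.23.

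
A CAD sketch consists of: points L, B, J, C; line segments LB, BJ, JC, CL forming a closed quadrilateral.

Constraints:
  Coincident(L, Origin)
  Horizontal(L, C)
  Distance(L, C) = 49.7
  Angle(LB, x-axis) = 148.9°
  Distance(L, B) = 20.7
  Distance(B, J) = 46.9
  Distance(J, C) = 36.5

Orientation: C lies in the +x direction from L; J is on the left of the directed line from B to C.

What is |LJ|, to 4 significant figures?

37.99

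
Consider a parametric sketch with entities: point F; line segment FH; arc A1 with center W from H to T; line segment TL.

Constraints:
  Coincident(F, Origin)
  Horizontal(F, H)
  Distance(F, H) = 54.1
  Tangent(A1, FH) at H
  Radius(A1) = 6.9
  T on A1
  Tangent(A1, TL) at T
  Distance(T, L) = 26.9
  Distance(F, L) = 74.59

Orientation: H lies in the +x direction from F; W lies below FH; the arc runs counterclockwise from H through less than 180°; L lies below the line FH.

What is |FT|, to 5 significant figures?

50.509

F is at the origin; F and H share the same y with |FH| = 54.1 and H on the +x side, so H = (54.100, 0.0000). The tangent condition forces WH to be normal to FH, so W = H + (0, -6.9) = (54.100, -6.9000). Since WT ⟂ TL (tangency), |WL| = √(6.9² + 26.9²) = 27.771 regardless of where T sits on A1. So L lies on both circle(F, 74.59) and circle(W, 27.771); the below-FH intersection is L = (67.823, -31.043). T is the foot of the tangent from L: T = (49.137, -11.693).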